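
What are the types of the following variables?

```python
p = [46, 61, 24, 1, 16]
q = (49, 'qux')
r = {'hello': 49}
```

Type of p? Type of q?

p is assigned a list literal (square brackets); q is assigned a tuple (parenthesized, comma-separated values)

list, tuple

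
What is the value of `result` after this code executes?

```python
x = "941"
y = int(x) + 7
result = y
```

x = '941'; y = 948; result = 948

948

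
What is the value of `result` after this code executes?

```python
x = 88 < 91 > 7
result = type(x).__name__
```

x is bool; result = 'bool'

'bool'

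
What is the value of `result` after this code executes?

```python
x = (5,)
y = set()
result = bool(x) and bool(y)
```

x = (5,); y = set(); result = False

False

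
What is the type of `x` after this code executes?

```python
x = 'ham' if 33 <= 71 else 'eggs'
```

Both branches of conditional are str

str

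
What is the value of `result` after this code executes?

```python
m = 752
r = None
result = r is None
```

m = 752; r = None; result = True

True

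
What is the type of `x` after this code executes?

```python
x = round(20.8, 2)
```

round() with decimal places returns float

float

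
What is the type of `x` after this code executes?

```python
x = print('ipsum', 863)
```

print() returns None

NoneType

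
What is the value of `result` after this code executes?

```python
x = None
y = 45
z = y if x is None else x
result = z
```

x = None; y = 45; z = 45; result = 45

45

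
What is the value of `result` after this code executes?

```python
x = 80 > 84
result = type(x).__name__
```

x is bool; result = 'bool'

'bool'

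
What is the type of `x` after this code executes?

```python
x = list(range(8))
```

list(range()) returns list

list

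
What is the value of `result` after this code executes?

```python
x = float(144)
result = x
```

x = 144.0; result = 144.0

144.0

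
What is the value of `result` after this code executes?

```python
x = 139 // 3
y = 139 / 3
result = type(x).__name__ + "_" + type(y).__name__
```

x is int; y is float; result = 'int_float'

'int_float'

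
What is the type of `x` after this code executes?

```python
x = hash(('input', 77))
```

hash() returns int

int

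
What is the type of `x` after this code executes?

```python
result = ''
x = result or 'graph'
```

'or' returns first truthy value (str)

str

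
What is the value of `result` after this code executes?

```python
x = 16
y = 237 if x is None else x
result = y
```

x = 16; y = 16; result = 16

16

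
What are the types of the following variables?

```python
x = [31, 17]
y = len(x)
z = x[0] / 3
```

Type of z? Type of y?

int / int = float; len() returns int

float, int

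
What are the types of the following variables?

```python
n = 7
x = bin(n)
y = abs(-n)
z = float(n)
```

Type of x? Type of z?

bin() returns str; float() returns float

str, float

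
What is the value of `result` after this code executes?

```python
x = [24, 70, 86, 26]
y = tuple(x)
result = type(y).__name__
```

x is list; y is tuple; result = 'tuple'

'tuple'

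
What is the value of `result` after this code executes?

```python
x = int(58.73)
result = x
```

x = 58; result = 58

58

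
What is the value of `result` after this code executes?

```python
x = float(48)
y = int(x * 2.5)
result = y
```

x = 48.0; y = 120; result = 120

120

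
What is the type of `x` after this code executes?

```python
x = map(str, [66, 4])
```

map() returns a map object

map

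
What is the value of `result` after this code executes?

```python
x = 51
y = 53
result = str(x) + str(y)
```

x = 51; y = 53; result = '5153'

'5153'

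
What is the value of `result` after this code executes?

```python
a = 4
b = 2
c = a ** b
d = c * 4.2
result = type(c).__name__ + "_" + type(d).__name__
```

a is int; b is int; c is int; d is float; result = 'int_float'

'int_float'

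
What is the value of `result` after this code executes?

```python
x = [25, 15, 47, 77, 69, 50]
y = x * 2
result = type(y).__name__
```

x is list; y is list; result = 'list'

'list'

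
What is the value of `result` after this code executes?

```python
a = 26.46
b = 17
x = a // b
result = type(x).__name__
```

a is float; b is int; x is float; result = 'float'

'float'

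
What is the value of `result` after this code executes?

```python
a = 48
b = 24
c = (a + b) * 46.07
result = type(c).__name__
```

a is int; b is int; c is float; result = 'float'

'float'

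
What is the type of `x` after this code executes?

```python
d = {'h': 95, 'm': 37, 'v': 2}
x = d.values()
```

.values() returns dict_values view

dict_values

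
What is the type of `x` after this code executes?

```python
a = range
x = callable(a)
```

callable() returns bool

bool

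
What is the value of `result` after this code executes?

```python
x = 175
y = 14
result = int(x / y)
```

x = 175; y = 14; result = 12

12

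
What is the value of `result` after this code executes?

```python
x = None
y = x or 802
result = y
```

x = None; y = 802; result = 802

802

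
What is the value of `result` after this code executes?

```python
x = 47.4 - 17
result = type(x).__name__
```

x is float; result = 'float'

'float'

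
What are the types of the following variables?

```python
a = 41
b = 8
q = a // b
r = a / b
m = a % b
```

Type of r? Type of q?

/ returns float; // returns int

float, int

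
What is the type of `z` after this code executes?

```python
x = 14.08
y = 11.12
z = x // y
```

float // float = float

float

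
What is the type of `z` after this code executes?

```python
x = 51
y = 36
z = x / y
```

int / int = float

float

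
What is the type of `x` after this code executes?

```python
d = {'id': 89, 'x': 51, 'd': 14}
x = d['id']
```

Accessing dict[str, int] with str key returns int

int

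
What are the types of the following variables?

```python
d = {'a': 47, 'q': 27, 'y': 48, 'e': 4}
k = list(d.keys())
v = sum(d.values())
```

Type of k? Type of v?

list() converts to list; sum of ints is int

list, int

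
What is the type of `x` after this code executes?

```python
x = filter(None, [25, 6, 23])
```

filter() returns a filter object

filter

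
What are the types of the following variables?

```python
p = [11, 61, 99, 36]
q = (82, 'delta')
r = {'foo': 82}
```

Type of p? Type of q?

p is assigned a list literal (square brackets); q is assigned a tuple (parenthesized, comma-separated values)

list, tuple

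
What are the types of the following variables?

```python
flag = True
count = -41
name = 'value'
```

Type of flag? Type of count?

flag is assigned the constant True, which has type bool; count is assigned a bare integer (no decimal point), so it is an int

bool, int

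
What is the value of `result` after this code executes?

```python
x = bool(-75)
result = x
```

x = True; result = True

True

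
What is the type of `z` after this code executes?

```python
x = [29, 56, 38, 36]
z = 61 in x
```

'in' operator returns bool

bool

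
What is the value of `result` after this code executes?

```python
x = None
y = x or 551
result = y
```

x = None; y = 551; result = 551

551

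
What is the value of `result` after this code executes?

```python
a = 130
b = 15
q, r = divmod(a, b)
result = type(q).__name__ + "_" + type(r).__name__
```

a is int; b is int; q is int; r is int; result = 'int_int'

'int_int'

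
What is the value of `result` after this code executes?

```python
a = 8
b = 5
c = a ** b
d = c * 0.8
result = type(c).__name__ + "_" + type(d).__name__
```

a is int; b is int; c is int; d is float; result = 'int_float'

'int_float'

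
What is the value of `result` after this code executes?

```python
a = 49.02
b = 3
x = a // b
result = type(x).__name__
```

a is float; b is int; x is float; result = 'float'

'float'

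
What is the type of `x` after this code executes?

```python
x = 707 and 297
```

'and' with truthy values returns last operand (int)

int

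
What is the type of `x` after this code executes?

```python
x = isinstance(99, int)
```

isinstance() returns bool

bool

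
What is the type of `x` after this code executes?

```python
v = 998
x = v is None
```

'is' comparison returns bool

bool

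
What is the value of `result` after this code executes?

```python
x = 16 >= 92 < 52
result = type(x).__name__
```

x is bool; result = 'bool'

'bool'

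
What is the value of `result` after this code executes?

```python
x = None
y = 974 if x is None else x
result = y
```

x = None; y = 974; result = 974

974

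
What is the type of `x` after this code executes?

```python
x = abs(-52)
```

abs() of int returns int

int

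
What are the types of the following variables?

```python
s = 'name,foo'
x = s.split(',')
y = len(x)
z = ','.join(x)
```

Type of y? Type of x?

len() returns int; str.split() returns list

int, list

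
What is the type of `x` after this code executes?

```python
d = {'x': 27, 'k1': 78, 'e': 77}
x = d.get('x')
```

dict.get() returns value type when found

int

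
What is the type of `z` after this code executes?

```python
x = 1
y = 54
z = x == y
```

Comparison returns bool

bool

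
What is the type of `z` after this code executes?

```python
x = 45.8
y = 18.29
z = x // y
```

float // float = float

float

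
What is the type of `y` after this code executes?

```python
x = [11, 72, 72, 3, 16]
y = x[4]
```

Indexing list[int] returns int

int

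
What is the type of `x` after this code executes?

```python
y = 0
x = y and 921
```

'and' returns first falsy value (0 is int)

int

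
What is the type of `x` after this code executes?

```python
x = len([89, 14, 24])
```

len() always returns int

int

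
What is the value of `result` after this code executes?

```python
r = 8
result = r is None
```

r = 8; result = False

False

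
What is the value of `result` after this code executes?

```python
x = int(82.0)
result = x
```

x = 82; result = 82

82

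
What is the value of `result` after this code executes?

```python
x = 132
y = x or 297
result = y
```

x = 132; y = 132; result = 132

132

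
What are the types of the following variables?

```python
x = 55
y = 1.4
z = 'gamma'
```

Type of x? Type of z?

x is assigned a bare integer (no decimal point), so it is an int; z is assigned a quoted string literal, so it is a str

int, str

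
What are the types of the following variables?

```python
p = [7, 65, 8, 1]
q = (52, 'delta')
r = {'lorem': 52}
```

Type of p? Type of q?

p is assigned a list literal (square brackets); q is assigned a tuple (parenthesized, comma-separated values)

list, tuple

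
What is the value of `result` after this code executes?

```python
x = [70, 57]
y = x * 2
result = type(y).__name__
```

x is list; y is list; result = 'list'

'list'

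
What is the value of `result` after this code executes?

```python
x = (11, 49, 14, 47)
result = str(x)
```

x = (11, 49, 14, 47); result = '(11, 49, 14, 47)'

'(11, 49, 14, 47)'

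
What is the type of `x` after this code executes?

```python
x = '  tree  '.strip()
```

str.strip() returns str

str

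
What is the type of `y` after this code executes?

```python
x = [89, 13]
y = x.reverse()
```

list.reverse() returns None

NoneType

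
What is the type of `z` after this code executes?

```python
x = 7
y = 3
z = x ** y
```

positive int ** positive int = int

int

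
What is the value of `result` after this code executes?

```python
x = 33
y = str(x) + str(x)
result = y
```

x = 33; y = '3333'; result = '3333'

'3333'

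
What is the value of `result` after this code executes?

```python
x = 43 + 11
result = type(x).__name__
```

x is int; result = 'int'

'int'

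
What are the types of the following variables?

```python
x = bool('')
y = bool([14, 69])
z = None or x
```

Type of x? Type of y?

bool() returns bool; bool() returns bool

bool, bool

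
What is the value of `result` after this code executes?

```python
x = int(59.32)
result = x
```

x = 59; result = 59

59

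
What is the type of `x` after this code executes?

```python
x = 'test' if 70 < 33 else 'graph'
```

Both branches of conditional are str

str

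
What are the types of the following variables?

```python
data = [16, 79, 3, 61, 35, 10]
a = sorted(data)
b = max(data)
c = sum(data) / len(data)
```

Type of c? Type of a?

int / int = float; sorted() returns list

float, list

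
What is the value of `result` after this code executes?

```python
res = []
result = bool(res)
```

res = []; result = False

False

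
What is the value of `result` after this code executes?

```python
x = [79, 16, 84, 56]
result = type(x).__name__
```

x is list; result = 'list'

'list'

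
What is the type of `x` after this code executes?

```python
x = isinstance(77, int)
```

isinstance() returns bool

bool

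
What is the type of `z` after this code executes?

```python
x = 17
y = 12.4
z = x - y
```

int - float = float

float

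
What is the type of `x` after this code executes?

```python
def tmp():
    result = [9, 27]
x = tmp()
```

Function without return returns None

NoneType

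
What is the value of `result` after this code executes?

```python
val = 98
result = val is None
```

val = 98; result = False

False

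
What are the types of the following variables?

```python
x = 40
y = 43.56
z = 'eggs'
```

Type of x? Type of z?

x is assigned a bare integer (no decimal point), so it is an int; z is assigned a quoted string literal, so it is a str

int, str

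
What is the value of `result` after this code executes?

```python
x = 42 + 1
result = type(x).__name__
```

x is int; result = 'int'

'int'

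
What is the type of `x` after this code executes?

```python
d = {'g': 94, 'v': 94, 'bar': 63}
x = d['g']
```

Accessing dict[str, int] with str key returns int

int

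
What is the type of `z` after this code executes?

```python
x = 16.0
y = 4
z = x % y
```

float % int = float

float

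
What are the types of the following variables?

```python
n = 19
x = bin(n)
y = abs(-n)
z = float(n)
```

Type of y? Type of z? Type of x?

abs() of int returns int; float() returns float; bin() returns str

int, float, str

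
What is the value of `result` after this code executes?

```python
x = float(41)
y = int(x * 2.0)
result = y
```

x = 41.0; y = 82; result = 82

82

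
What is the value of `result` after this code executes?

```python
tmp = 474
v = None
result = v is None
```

tmp = 474; v = None; result = True

True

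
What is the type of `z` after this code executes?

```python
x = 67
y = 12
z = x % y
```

int % int = int

int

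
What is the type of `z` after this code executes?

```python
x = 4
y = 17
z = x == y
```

Equality comparison returns bool

bool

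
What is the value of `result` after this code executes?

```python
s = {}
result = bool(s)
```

s = {}; result = False

False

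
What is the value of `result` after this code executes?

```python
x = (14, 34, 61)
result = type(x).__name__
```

x is tuple; result = 'tuple'

'tuple'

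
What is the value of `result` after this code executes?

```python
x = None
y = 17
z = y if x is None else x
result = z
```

x = None; y = 17; z = 17; result = 17

17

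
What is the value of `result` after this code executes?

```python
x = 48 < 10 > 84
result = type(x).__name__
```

x is bool; result = 'bool'

'bool'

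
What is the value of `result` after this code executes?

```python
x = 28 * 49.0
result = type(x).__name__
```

x is float; result = 'float'

'float'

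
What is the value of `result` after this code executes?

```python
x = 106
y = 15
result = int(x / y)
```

x = 106; y = 15; result = 7

7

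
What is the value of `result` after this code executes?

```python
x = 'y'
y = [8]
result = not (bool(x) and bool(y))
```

x = 'y'; y = [8]; result = False

False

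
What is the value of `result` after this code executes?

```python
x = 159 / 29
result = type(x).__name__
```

x is float; result = 'float'

'float'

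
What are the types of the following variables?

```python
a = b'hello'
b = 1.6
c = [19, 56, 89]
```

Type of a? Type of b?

a is assigned a bytes literal (b'...' prefix); b is assigned a number with a decimal point, so it is a float

bytes, float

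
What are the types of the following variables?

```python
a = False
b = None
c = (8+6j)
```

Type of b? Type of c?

b is assigned None, whose type is NoneType; c is assigned (8+6j), an int plus an imaginary literal (j suffix), which evaluates to complex

NoneType, complex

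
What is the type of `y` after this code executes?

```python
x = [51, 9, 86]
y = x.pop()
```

list.pop() returns the popped element

int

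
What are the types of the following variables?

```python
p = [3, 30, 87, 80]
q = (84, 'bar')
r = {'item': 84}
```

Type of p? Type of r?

p is assigned a list literal (square brackets); r is assigned a dict literal ({key: value})

list, dict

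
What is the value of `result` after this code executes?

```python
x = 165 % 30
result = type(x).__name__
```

x is int; result = 'int'

'int'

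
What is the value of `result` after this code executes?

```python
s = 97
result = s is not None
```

s = 97; result = True

True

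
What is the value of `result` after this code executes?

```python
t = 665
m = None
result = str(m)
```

t = 665; m = None; result = 'None'

'None'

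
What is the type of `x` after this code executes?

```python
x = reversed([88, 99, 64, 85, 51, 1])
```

reversed() on a list returns list_reverseiterator

list_reverseiterator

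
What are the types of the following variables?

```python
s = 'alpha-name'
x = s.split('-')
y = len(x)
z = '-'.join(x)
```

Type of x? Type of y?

str.split() returns list; len() returns int

list, int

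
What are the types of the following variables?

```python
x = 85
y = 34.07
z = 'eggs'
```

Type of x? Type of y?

x is assigned a bare integer (no decimal point), so it is an int; y is assigned a number with a decimal point, so it is a float

int, float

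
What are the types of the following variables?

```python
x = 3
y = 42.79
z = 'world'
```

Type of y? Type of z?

y is assigned a number with a decimal point, so it is a float; z is assigned a quoted string literal, so it is a str

float, str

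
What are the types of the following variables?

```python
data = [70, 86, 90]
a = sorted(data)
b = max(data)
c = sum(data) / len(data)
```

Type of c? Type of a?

int / int = float; sorted() returns list

float, list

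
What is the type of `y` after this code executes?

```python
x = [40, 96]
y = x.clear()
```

list.clear() returns None

NoneType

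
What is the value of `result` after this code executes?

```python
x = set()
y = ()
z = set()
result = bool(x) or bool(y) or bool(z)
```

x = set(); y = (); z = set(); result = False

False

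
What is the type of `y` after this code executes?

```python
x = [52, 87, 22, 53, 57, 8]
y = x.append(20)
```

list.append() returns None (mutates in place)

NoneType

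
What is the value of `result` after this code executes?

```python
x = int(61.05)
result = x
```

x = 61; result = 61

61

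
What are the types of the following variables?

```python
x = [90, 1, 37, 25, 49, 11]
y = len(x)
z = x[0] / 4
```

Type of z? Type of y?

int / int = float; len() returns int

float, int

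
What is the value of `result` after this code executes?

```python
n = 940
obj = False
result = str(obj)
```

n = 940; obj = False; result = 'False'

'False'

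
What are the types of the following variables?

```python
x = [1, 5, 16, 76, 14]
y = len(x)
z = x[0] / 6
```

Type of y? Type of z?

len() returns int; int / int = float

int, float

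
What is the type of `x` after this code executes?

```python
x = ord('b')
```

ord() returns int (code point)

int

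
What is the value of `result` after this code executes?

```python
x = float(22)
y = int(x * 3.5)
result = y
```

x = 22.0; y = 77; result = 77

77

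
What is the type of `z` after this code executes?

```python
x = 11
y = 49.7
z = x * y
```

int * float = float

float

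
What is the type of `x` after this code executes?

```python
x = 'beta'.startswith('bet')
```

str.startswith() returns bool

bool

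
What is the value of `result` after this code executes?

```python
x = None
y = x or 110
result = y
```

x = None; y = 110; result = 110

110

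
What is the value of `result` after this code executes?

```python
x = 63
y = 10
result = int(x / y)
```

x = 63; y = 10; result = 6

6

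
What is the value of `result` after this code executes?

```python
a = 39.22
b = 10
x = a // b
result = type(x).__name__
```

a is float; b is int; x is float; result = 'float'

'float'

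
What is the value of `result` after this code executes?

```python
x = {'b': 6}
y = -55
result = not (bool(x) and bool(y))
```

x = {'b': 6}; y = -55; result = False

False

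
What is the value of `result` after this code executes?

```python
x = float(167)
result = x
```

x = 167.0; result = 167.0

167.0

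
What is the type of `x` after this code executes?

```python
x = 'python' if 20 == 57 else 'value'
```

Both branches of conditional are str

str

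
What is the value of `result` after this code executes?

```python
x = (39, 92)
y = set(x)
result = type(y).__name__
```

x is tuple; y is set; result = 'set'

'set'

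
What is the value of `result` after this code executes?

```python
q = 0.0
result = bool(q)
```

q = 0.0; result = False

False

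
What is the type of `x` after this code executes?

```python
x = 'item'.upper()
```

str.upper() returns str

str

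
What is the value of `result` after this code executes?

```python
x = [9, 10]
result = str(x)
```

x = [9, 10]; result = '[9, 10]'

'[9, 10]'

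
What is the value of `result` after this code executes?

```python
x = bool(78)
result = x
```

x = True; result = True

True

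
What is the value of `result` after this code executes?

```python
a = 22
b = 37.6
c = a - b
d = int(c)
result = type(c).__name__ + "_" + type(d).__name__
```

a is int; b is float; c is float; d is int; result = 'float_int'

'float_int'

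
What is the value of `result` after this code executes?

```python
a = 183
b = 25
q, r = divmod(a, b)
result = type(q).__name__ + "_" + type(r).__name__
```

a is int; b is int; q is int; r is int; result = 'int_int'

'int_int'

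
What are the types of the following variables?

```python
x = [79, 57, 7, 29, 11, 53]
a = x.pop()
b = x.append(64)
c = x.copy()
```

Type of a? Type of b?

pop() returns element; append() returns None

int, NoneType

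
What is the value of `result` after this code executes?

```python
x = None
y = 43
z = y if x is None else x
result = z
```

x = None; y = 43; z = 43; result = 43

43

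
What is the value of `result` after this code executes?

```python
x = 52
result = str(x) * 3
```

x = 52; result = '525252'

'525252'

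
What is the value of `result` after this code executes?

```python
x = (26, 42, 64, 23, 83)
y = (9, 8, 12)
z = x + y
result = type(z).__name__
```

x is tuple; y is tuple; z is tuple; result = 'tuple'

'tuple'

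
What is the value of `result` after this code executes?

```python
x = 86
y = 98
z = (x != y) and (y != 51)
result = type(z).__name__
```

x is int; y is int; z is bool; result = 'bool'

'bool'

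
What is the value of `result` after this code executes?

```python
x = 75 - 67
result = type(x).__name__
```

x is int; result = 'int'

'int'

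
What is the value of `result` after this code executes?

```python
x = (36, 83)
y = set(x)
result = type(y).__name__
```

x is tuple; y is set; result = 'set'

'set'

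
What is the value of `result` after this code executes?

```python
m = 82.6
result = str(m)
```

m = 82.6; result = '82.6'

'82.6'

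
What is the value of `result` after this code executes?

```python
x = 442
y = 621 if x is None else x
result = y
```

x = 442; y = 442; result = 442

442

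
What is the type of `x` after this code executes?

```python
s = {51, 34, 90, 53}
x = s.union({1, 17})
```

set.union() returns a new set

set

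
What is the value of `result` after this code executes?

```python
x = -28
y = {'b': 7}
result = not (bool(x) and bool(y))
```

x = -28; y = {'b': 7}; result = False

False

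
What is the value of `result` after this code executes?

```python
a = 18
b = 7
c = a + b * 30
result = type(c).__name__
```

a is int; b is int; c is int; result = 'int'

'int'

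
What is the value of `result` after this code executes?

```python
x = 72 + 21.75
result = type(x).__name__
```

x is float; result = 'float'

'float'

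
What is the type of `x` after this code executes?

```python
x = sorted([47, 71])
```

sorted() always returns list

list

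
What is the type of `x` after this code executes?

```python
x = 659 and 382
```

'and' with truthy values returns last operand (int)

int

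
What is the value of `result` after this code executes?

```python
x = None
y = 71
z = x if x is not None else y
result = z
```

x = None; y = 71; z = 71; result = 71

71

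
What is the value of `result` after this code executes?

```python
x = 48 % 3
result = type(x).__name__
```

x is int; result = 'int'

'int'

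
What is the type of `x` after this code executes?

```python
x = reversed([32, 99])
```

reversed() on a list returns list_reverseiterator

list_reverseiterator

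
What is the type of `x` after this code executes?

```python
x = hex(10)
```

hex() returns str representation

str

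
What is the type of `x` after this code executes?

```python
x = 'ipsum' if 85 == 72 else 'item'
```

Both branches of conditional are str

str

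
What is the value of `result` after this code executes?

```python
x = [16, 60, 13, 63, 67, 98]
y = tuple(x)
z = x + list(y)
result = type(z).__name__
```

x is list; y is tuple; z is list; result = 'list'

'list'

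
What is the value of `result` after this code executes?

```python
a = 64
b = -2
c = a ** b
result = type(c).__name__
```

a is int; b is int; c is float; result = 'float'

'float'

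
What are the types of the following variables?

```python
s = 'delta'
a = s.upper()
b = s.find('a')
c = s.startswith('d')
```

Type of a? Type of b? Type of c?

upper() returns str; find() returns int; startswith() returns bool

str, int, bool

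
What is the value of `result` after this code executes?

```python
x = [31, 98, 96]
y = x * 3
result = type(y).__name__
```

x is list; y is list; result = 'list'

'list'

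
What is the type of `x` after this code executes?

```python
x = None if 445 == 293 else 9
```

445 == 293 is False, so the else branch is taken

int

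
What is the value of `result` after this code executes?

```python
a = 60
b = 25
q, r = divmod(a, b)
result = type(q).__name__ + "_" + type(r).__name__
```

a is int; b is int; q is int; r is int; result = 'int_int'

'int_int'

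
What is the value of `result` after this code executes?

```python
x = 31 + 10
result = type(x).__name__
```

x is int; result = 'int'

'int'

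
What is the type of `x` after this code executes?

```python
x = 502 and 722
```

'and' with truthy values returns last operand (int)

int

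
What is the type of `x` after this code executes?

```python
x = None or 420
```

'or' with None returns the other truthy value

int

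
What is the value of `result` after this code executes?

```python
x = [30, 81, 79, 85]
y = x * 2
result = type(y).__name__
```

x is list; y is list; result = 'list'

'list'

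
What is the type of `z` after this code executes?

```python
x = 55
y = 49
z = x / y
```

int / int = float

float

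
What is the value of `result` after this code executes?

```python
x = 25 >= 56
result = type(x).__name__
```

x is bool; result = 'bool'

'bool'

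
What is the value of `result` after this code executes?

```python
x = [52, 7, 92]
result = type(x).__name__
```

x is list; result = 'list'

'list'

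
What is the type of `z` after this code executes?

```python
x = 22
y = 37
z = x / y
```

int / int = float

float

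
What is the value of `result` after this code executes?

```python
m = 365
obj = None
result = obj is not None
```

m = 365; obj = None; result = False

False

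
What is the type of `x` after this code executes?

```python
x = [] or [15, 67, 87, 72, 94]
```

'or' returns first truthy value (list)

list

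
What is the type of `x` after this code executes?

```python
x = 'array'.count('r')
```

str.count() returns int

int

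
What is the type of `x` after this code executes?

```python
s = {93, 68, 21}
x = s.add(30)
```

set.add() returns None (mutates in place)

NoneType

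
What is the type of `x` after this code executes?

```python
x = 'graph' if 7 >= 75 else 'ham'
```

Both branches of conditional are str

str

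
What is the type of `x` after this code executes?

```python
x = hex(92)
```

hex() returns str representation

str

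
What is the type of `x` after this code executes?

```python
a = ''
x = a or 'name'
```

'or' returns first truthy value (str)

str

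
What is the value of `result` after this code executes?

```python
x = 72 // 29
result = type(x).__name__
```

x is int; result = 'int'

'int'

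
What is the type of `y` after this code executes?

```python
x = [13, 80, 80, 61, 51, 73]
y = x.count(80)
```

list.count() returns int

int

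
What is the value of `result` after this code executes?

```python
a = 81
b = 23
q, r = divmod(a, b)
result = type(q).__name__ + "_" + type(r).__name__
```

a is int; b is int; q is int; r is int; result = 'int_int'

'int_int'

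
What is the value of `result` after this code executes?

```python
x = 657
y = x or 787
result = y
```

x = 657; y = 657; result = 657

657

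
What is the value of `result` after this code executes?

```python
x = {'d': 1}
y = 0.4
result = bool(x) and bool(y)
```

x = {'d': 1}; y = 0.4; result = True

True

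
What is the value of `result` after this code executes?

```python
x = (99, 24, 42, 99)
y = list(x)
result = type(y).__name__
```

x is tuple; y is list; result = 'list'

'list'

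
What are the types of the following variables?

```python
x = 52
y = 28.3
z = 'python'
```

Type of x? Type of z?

x is assigned a bare integer (no decimal point), so it is an int; z is assigned a quoted string literal, so it is a str

int, str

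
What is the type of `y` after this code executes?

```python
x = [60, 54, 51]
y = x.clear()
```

list.clear() returns None

NoneType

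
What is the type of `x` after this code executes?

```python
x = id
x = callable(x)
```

callable() returns bool

bool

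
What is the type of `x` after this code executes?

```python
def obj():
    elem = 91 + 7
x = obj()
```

Function without return returns None

NoneType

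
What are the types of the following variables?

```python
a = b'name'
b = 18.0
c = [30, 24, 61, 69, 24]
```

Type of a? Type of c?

a is assigned a bytes literal (b'...' prefix); c is assigned a list literal (square brackets)

bytes, list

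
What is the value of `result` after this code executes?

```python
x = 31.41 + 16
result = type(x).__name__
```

x is float; result = 'float'

'float'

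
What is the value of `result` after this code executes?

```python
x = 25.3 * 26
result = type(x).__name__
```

x is float; result = 'float'

'float'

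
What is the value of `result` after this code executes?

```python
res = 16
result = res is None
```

res = 16; result = False

False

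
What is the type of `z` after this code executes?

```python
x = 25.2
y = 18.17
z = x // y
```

float // float = float

float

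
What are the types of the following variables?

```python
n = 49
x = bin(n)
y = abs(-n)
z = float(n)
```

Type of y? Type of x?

abs() of int returns int; bin() returns str

int, str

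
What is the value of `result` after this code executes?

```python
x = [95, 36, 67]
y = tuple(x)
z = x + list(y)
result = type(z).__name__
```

x is list; y is tuple; z is list; result = 'list'

'list'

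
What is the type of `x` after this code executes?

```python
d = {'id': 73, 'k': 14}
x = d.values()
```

.values() returns dict_values view

dict_values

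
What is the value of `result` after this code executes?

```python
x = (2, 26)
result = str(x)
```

x = (2, 26); result = '(2, 26)'

'(2, 26)'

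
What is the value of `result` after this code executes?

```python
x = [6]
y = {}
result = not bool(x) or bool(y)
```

x = [6]; y = {}; result = False

False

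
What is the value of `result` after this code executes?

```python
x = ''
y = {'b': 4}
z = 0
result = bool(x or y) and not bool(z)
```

x = ''; y = {'b': 4}; z = 0; result = True

True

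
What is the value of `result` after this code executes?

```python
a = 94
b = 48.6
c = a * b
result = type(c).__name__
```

a is int; b is float; c is float; result = 'float'

'float'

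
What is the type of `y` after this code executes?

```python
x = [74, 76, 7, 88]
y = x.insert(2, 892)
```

list.insert() returns None

NoneType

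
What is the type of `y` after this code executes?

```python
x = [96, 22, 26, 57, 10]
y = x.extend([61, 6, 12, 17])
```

list.extend() returns None

NoneType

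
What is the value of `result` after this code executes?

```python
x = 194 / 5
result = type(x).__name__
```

x is float; result = 'float'

'float'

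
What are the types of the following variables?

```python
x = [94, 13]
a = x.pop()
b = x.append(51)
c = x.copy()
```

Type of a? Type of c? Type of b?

pop() returns element; copy() returns list; append() returns None

int, list, NoneType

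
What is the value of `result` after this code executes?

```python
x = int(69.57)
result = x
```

x = 69; result = 69

69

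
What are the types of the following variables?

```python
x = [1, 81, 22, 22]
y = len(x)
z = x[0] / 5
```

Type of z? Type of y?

int / int = float; len() returns int

float, int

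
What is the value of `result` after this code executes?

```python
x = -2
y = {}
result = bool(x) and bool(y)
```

x = -2; y = {}; result = False

False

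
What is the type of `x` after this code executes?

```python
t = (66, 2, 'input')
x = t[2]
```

Index 2 of tuple is a str literal

str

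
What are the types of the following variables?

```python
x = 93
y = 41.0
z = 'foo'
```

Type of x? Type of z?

x is assigned a bare integer (no decimal point), so it is an int; z is assigned a quoted string literal, so it is a str

int, str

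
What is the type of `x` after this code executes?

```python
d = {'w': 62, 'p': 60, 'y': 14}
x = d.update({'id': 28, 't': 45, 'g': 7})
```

dict.update() returns None

NoneType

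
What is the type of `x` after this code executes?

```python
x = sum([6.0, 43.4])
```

sum() of floats returns float

float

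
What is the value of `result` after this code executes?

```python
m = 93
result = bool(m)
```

m = 93; result = True

True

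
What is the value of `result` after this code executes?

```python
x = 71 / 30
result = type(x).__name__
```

x is float; result = 'float'

'float'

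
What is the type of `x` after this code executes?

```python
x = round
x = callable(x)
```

callable() returns bool

bool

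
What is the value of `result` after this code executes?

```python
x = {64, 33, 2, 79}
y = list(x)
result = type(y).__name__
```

x is set; y is list; result = 'list'

'list'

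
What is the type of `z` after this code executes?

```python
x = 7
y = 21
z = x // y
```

int // int = int

int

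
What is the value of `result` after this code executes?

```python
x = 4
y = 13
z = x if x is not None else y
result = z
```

x = 4; y = 13; z = 4; result = 4

4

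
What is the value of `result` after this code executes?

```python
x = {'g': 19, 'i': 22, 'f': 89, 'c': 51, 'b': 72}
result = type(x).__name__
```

x is dict; result = 'dict'

'dict'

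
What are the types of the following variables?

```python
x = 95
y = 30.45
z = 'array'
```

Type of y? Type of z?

y is assigned a number with a decimal point, so it is a float; z is assigned a quoted string literal, so it is a str

float, str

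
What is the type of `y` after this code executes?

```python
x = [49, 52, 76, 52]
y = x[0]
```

Indexing list[int] returns int

int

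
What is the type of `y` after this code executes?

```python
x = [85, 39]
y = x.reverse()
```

list.reverse() returns None

NoneType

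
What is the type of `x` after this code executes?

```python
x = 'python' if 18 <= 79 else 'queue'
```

Both branches of conditional are str

str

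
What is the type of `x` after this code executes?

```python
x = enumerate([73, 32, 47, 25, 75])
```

enumerate() returns an enumerate object

enumerate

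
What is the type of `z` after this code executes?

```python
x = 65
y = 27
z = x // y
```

int // int = int

int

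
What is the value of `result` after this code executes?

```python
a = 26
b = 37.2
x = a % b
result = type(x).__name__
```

a is int; b is float; x is float; result = 'float'

'float'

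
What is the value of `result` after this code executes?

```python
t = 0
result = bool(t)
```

t = 0; result = False

False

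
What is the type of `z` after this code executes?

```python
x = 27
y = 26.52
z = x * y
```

int * float = float

float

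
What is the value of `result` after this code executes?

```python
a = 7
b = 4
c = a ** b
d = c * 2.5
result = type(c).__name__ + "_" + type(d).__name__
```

a is int; b is int; c is int; d is float; result = 'int_float'

'int_float'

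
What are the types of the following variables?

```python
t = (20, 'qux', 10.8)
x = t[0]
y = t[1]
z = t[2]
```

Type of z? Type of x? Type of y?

tuple[2] is float; tuple[0] is int; tuple[1] is str

float, int, str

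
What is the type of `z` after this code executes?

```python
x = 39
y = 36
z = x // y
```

int // int = int

int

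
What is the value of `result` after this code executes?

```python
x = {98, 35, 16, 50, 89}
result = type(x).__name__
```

x is set; result = 'set'

'set'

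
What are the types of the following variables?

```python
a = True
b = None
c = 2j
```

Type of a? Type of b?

a is assigned the constant True, which has type bool; b is assigned None, whose type is NoneType

bool, NoneType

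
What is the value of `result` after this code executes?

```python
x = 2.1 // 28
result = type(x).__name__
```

x is float; result = 'float'

'float'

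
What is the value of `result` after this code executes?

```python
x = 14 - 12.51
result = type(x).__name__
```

x is float; result = 'float'

'float'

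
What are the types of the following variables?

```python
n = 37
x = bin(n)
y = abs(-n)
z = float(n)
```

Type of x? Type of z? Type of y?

bin() returns str; float() returns float; abs() of int returns int

str, float, int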